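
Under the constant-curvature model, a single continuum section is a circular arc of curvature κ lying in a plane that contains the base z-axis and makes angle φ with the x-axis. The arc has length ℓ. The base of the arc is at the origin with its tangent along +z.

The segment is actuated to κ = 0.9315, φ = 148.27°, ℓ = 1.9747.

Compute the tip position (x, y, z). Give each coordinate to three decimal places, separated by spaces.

-1.155 0.714 1.035

θ = κ·ℓ = 0.9315 × 1.9747 = 1.83943 rad
ρ = (1 − cos θ)/κ = (1 − -0.26542)/0.9315 = 1.35847
z = sin θ / κ = 0.96413/0.9315 = 1.03503
x = ρ cos φ = 1.35847 × cos(148.27°) = -1.15543
y = ρ sin φ = 1.35847 × sin(148.27°) = 0.71444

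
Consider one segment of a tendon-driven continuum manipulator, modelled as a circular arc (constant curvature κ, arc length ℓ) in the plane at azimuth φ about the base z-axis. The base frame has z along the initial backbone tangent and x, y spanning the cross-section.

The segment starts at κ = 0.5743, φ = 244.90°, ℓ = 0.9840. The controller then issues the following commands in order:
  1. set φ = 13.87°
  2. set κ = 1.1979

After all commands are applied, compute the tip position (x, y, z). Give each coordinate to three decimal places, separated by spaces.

initial: κ=0.5743, φ=244.90°, ℓ=0.9840
cmd 1: set φ=13.87° → (κ,φ,ℓ)=(0.5743,13.87°,0.9840) → tip=(0.2628,0.0649,0.9325)
cmd 2: set κ=1.1979 → (κ,φ,ℓ)=(1.1979,13.87°,0.9840) → tip=(0.5008,0.1237,0.7715)

0.501 0.124 0.771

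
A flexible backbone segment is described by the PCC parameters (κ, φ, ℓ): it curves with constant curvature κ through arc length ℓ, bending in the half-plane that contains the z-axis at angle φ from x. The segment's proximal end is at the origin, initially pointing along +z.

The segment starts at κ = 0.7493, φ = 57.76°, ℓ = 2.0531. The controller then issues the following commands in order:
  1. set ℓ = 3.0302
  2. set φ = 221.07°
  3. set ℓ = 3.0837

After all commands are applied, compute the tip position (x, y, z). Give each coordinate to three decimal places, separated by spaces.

initial: κ=0.7493, φ=57.76°, ℓ=2.0531
cmd 1: set ℓ=3.0302 → (κ,φ,ℓ)=(0.7493,57.76°,3.0302) → tip=(1.1705,1.8558,1.0210)
cmd 2: set φ=221.07° → (κ,φ,ℓ)=(0.7493,221.07°,3.0302) → tip=(-1.6541,-1.4415,1.0210)
cmd 3: set ℓ=3.0837 → (κ,φ,ℓ)=(0.7493,221.07°,3.0837) → tip=(-1.6844,-1.4679,0.9857)

-1.684 -1.468 0.986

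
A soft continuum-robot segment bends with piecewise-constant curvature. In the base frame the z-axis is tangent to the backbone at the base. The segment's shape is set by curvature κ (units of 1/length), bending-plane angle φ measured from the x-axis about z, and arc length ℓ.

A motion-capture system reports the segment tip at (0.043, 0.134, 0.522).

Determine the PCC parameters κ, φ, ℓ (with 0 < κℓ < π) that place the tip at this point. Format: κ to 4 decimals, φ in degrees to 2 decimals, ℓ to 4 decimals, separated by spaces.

ρ = √(x²+y²) = √(0.043² + 0.134²) = 0.14073
φ = atan2(y, x) mod 360° = atan2(0.134, 0.043) = 72.2088°
|p|² = ρ² + z² = 0.14073² + 0.522² = 0.29229
κ = 2ρ / |p|² = 2×0.14073 / 0.29229 = 0.96295
θ = 2·atan2(ρ, z) = 2·atan2(0.14073, 0.522) = 0.52667 rad
ℓ = θ/κ = 0.52667/0.96295 = 0.54694

0.9630 72.21 0.5469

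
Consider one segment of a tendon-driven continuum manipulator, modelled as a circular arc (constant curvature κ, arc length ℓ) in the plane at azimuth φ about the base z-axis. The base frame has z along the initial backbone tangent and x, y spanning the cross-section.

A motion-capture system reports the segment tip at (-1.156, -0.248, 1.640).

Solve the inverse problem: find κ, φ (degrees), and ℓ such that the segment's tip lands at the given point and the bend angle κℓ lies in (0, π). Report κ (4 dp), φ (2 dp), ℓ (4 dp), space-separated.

ρ = √(x²+y²) = √(-1.156² + -0.248²) = 1.18230
φ = atan2(y, x) mod 360° = atan2(-0.248, -1.156) = 192.1083°
|p|² = ρ² + z² = 1.18230² + 1.640² = 4.08744
κ = 2ρ / |p|² = 2×1.18230 / 4.08744 = 0.57851
θ = 2·atan2(ρ, z) = 2·atan2(1.18230, 1.640) = 1.24925 rad
ℓ = θ/κ = 1.24925/0.57851 = 2.15945

0.5785 192.11 2.1594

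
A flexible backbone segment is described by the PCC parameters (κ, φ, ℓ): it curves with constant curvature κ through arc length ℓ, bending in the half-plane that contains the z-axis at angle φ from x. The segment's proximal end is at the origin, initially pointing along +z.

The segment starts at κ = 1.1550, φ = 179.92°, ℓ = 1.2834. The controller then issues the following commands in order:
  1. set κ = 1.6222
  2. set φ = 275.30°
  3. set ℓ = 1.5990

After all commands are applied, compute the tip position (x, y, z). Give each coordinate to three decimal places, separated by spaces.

0.106 -1.138 0.321

initial: κ=1.1550, φ=179.92°, ℓ=1.2834
cmd 1: set κ=1.6222 → (κ,φ,ℓ)=(1.6222,179.92°,1.2834) → tip=(-0.9180,0.0013,0.5377)
cmd 2: set φ=275.30° → (κ,φ,ℓ)=(1.6222,275.30°,1.2834) → tip=(0.0848,-0.9141,0.5377)
cmd 3: set ℓ=1.5990 → (κ,φ,ℓ)=(1.6222,275.30°,1.5990) → tip=(0.1056,-1.1378,0.3210)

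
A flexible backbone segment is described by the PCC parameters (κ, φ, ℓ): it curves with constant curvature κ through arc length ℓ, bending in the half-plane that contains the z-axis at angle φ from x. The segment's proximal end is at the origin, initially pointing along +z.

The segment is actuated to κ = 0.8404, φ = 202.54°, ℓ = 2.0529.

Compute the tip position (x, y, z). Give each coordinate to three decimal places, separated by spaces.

-1.268 -0.526 1.176

θ = κ·ℓ = 0.8404 × 2.0529 = 1.72526 rad
ρ = (1 − cos θ)/κ = (1 − -0.15385)/0.8404 = 1.37297
z = sin θ / κ = 0.98809/0.8404 = 1.17574
x = ρ cos φ = 1.37297 × cos(202.54°) = -1.26810
y = ρ sin φ = 1.37297 × sin(202.54°) = -0.52630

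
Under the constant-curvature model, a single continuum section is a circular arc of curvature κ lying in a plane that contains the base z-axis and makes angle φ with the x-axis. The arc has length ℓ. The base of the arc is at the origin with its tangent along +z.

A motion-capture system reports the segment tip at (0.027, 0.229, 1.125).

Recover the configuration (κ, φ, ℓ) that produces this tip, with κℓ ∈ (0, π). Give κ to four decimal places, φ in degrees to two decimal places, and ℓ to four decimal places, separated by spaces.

ρ = √(x²+y²) = √(0.027² + 0.229²) = 0.23059
φ = atan2(y, x) mod 360° = atan2(0.229, 0.027) = 83.2756°
|p|² = ρ² + z² = 0.23059² + 1.125² = 1.31879
κ = 2ρ / |p|² = 2×0.23059 / 1.31879 = 0.34969
θ = 2·atan2(ρ, z) = 2·atan2(0.23059, 1.125) = 0.40433 rad
ℓ = θ/κ = 0.40433/0.34969 = 1.15625

0.3497 83.28 1.1562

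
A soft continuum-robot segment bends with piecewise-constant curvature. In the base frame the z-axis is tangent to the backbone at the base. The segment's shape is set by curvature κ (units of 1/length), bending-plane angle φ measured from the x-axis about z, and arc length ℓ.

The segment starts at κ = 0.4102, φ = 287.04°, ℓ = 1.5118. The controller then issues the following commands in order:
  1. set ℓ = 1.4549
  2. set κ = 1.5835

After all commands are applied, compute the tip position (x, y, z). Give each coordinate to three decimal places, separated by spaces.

0.309 -1.008 0.469

initial: κ=0.4102, φ=287.04°, ℓ=1.5118
cmd 1: set ℓ=1.4549 → (κ,φ,ℓ)=(0.4102,287.04°,1.4549) → tip=(0.1235,-0.4029,1.3701)
cmd 2: set κ=1.5835 → (κ,φ,ℓ)=(1.5835,287.04°,1.4549) → tip=(0.3089,-1.0078,0.4693)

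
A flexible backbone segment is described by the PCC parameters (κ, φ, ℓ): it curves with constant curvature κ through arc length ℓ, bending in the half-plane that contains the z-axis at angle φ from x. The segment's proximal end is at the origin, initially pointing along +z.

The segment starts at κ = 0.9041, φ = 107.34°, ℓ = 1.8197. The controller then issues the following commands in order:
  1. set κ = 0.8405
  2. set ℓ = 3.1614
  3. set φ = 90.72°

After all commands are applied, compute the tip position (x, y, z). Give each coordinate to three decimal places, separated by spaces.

-0.028 2.242 0.554

initial: κ=0.9041, φ=107.34°, ℓ=1.8197
cmd 1: set κ=0.8405 → (κ,φ,ℓ)=(0.8405,107.34°,1.8197) → tip=(-0.3399,1.0888,1.1888)
cmd 2: set ℓ=3.1614 → (κ,φ,ℓ)=(0.8405,107.34°,3.1614) → tip=(-0.6684,2.1407,0.5541)
cmd 3: set φ=90.72° → (κ,φ,ℓ)=(0.8405,90.72°,3.1614) → tip=(-0.0282,2.2425,0.5541)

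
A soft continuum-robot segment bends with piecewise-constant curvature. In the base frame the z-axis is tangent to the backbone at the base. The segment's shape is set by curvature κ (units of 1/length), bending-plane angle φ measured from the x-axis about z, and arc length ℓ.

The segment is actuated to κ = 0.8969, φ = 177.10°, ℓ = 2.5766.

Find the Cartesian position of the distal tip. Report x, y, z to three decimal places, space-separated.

θ = κ·ℓ = 0.8969 × 2.5766 = 2.31095 rad
ρ = (1 − cos θ)/κ = (1 − -0.67440)/0.8969 = 1.86688
z = sin θ / κ = 0.73836/0.8969 = 0.82324
x = ρ cos φ = 1.86688 × cos(177.10°) = -1.86449
y = ρ sin φ = 1.86688 × sin(177.10°) = 0.09445

-1.864 0.094 0.823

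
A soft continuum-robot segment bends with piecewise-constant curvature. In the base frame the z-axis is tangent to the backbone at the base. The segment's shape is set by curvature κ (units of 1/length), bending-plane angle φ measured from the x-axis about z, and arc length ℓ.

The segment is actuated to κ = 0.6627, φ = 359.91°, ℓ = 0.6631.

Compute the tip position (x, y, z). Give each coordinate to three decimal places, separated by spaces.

θ = κ·ℓ = 0.6627 × 0.6631 = 0.43944 rad
ρ = (1 − cos θ)/κ = (1 − 0.90499)/0.6627 = 0.14337
z = sin θ / κ = 0.42543/0.6627 = 0.64196
x = ρ cos φ = 0.14337 × cos(359.91°) = 0.14337
y = ρ sin φ = 0.14337 × sin(359.91°) = -0.00023

0.143 -0.000 0.642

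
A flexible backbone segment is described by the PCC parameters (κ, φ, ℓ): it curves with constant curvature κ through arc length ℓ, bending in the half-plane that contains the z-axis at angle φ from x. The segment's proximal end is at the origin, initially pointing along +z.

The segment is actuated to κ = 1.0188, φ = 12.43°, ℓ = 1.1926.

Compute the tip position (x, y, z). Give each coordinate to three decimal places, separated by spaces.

θ = κ·ℓ = 1.0188 × 1.1926 = 1.21502 rad
ρ = (1 − cos θ)/κ = (1 − 0.34832)/1.0188 = 0.63966
z = sin θ / κ = 0.93738/1.0188 = 0.92008
x = ρ cos φ = 0.63966 × cos(12.43°) = 0.62466
y = ρ sin φ = 0.63966 × sin(12.43°) = 0.13768

0.625 0.138 0.920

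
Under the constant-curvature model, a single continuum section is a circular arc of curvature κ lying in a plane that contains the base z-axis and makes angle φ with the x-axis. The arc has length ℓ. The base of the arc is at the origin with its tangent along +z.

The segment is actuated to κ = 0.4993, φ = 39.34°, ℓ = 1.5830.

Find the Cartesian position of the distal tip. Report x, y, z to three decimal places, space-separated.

0.459 0.376 1.423

θ = κ·ℓ = 0.4993 × 1.5830 = 0.79039 rad
ρ = (1 − cos θ)/κ = (1 − 0.70357)/0.4993 = 0.59370
z = sin θ / κ = 0.71063/0.4993 = 1.42325
x = ρ cos φ = 0.59370 × cos(39.34°) = 0.45916
y = ρ sin φ = 0.59370 × sin(39.34°) = 0.37636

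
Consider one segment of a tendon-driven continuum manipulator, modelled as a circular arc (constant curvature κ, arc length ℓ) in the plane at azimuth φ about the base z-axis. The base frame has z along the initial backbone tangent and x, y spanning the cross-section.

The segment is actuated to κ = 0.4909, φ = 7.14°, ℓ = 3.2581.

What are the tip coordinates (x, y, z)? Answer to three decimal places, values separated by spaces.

2.079 0.260 2.036

θ = κ·ℓ = 0.4909 × 3.2581 = 1.59940 rad
ρ = (1 − cos θ)/κ = (1 − -0.02860)/0.4909 = 2.09534
z = sin θ / κ = 0.99959/0.4909 = 2.03624
x = ρ cos φ = 2.09534 × cos(7.14°) = 2.07909
y = ρ sin φ = 2.09534 × sin(7.14°) = 0.26044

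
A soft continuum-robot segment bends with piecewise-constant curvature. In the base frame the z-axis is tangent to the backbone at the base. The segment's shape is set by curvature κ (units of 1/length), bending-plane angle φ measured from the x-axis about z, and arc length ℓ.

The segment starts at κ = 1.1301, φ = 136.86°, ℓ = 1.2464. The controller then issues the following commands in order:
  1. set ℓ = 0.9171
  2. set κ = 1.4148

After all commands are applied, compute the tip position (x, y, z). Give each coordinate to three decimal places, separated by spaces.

-0.377 0.353 0.681

initial: κ=1.1301, φ=136.86°, ℓ=1.2464
cmd 1: set ℓ=0.9171 → (κ,φ,ℓ)=(1.1301,136.86°,0.9171) → tip=(-0.3168,0.2969,0.7615)
cmd 2: set κ=1.4148 → (κ,φ,ℓ)=(1.4148,136.86°,0.9171) → tip=(-0.3766,0.3529,0.6806)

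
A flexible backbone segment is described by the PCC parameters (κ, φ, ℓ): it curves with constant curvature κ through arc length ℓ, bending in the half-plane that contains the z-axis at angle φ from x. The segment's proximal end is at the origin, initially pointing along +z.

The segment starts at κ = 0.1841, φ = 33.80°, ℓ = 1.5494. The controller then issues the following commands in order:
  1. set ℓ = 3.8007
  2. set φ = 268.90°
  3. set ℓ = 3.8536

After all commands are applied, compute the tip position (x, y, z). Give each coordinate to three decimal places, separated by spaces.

-0.025 -1.310 3.538

initial: κ=0.1841, φ=33.80°, ℓ=1.5494
cmd 1: set ℓ=3.8007 → (κ,φ,ℓ)=(0.1841,33.80°,3.8007) → tip=(1.0606,0.7100,3.4981)
cmd 2: set φ=268.90° → (κ,φ,ℓ)=(0.1841,268.90°,3.8007) → tip=(-0.0245,-1.2761,3.4981)
cmd 3: set ℓ=3.8536 → (κ,φ,ℓ)=(0.1841,268.90°,3.8536) → tip=(-0.0252,-1.3103,3.5384)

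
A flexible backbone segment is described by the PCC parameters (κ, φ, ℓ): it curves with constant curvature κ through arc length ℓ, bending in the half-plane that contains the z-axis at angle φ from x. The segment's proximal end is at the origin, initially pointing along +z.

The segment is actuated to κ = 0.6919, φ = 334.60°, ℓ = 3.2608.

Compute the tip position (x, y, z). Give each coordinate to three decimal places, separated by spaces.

θ = κ·ℓ = 0.6919 × 3.2608 = 2.25615 rad
ρ = (1 − cos θ)/κ = (1 − -0.63294)/0.6919 = 2.36009
z = sin θ / κ = 0.77420/0.6919 = 1.11894
x = ρ cos φ = 2.36009 × cos(334.60°) = 2.13195
y = ρ sin φ = 2.36009 × sin(334.60°) = -1.01232

2.132 -1.012 1.119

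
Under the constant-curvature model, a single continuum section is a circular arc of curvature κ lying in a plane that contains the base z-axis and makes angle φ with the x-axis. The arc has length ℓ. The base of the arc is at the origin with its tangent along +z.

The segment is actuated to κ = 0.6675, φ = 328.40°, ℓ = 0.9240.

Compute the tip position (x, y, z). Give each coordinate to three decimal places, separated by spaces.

θ = κ·ℓ = 0.6675 × 0.9240 = 0.61677 rad
ρ = (1 − cos θ)/κ = (1 − 0.81575)/0.6675 = 0.27603
z = sin θ / κ = 0.57840/0.6675 = 0.86652
x = ρ cos φ = 0.27603 × cos(328.40°) = 0.23510
y = ρ sin φ = 0.27603 × sin(328.40°) = -0.14464

0.235 -0.145 0.867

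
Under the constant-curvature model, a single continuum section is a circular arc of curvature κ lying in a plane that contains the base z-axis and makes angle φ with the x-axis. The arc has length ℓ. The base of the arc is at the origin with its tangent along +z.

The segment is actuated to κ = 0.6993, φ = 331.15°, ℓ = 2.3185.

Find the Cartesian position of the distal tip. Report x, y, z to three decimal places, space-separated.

1.316 -0.725 1.428

θ = κ·ℓ = 0.6993 × 2.3185 = 1.62133 rad
ρ = (1 − cos θ)/κ = (1 − -0.05051)/0.6993 = 1.50223
z = sin θ / κ = 0.99872/0.6993 = 1.42818
x = ρ cos φ = 1.50223 × cos(331.15°) = 1.31578
y = ρ sin φ = 1.50223 × sin(331.15°) = -0.72485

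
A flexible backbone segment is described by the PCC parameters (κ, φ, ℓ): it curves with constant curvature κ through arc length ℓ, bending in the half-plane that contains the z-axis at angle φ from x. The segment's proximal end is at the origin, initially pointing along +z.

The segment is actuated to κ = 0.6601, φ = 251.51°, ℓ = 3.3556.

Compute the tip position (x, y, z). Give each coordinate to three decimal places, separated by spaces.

-0.769 -2.300 1.211

θ = κ·ℓ = 0.6601 × 3.3556 = 2.21503 rad
ρ = (1 − cos θ)/κ = (1 − -0.60059)/0.6601 = 2.42476
z = sin θ / κ = 0.79956/0.6601 = 1.21127
x = ρ cos φ = 2.42476 × cos(251.51°) = -0.76899
y = ρ sin φ = 2.42476 × sin(251.51°) = -2.29960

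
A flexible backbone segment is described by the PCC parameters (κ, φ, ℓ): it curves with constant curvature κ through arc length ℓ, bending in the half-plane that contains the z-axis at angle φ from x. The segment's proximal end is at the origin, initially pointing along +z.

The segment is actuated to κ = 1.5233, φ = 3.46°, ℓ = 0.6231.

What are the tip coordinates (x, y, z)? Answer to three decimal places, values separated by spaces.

0.274 0.017 0.534

θ = κ·ℓ = 1.5233 × 0.6231 = 0.94917 rad
ρ = (1 − cos θ)/κ = (1 − 0.58236)/1.5233 = 0.27417
z = sin θ / κ = 0.81293/1.5233 = 0.53366
x = ρ cos φ = 0.27417 × cos(3.46°) = 0.27367
y = ρ sin φ = 0.27417 × sin(3.46°) = 0.01655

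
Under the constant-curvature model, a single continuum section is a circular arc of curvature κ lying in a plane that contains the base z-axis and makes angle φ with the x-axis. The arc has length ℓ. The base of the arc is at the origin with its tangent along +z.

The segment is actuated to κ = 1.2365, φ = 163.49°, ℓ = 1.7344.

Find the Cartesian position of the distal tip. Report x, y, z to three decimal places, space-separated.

θ = κ·ℓ = 1.2365 × 1.7344 = 2.14459 rad
ρ = (1 − cos θ)/κ = (1 − -0.54282)/1.2365 = 1.24773
z = sin θ / κ = 0.83985/1.2365 = 0.67922
x = ρ cos φ = 1.24773 × cos(163.49°) = -1.19629
y = ρ sin φ = 1.24773 × sin(163.49°) = 0.35458

-1.196 0.355 0.679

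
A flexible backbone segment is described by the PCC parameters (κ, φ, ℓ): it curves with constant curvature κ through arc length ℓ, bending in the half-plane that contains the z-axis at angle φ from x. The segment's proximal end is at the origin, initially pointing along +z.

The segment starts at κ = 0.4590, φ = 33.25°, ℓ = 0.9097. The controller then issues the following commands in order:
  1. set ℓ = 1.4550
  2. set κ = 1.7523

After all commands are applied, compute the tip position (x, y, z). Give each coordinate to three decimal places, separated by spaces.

0.873 0.573 0.318

initial: κ=0.4590, φ=33.25°, ℓ=0.9097
cmd 1: set ℓ=1.4550 → (κ,φ,ℓ)=(0.4590,33.25°,1.4550) → tip=(0.3914,0.2566,1.3492)
cmd 2: set κ=1.7523 → (κ,φ,ℓ)=(1.7523,33.25°,1.4550) → tip=(0.8733,0.5726,0.3184)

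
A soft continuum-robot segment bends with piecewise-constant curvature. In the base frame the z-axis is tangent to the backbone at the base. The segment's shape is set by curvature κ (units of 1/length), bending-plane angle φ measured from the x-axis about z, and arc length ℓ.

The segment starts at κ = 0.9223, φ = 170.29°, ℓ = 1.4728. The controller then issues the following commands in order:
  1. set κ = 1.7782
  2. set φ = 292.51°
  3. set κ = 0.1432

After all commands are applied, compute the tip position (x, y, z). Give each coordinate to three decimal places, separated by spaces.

0.059 -0.143 1.462

initial: κ=0.9223, φ=170.29°, ℓ=1.4728
cmd 1: set κ=1.7782 → (κ,φ,ℓ)=(1.7782,170.29°,1.4728) → tip=(-1.0346,0.1770,0.2807)
cmd 2: set φ=292.51° → (κ,φ,ℓ)=(1.7782,292.51°,1.4728) → tip=(0.4019,-0.9697,0.2807)
cmd 3: set κ=0.1432 → (κ,φ,ℓ)=(0.1432,292.51°,1.4728) → tip=(0.0592,-0.1429,1.4619)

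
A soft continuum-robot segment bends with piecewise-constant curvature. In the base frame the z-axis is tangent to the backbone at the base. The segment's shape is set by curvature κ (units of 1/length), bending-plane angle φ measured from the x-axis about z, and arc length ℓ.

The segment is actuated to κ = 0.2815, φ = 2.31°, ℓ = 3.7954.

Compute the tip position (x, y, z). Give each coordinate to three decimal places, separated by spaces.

1.840 0.074 3.113

θ = κ·ℓ = 0.2815 × 3.7954 = 1.06841 rad
ρ = (1 − cos θ)/κ = (1 − 0.48152)/0.2815 = 1.84184
z = sin θ / κ = 0.87643/0.2815 = 3.11344
x = ρ cos φ = 1.84184 × cos(2.31°) = 1.84034
y = ρ sin φ = 1.84184 × sin(2.31°) = 0.07424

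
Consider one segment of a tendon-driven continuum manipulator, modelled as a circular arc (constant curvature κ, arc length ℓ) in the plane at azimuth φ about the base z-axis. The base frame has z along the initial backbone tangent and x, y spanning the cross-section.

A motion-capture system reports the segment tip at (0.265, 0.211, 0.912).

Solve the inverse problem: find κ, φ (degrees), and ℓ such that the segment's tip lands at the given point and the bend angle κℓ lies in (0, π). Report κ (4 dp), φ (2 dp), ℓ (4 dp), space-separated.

0.7158 38.53 0.9937

ρ = √(x²+y²) = √(0.265² + 0.211²) = 0.33874
φ = atan2(y, x) mod 360° = atan2(0.211, 0.265) = 38.5277°
|p|² = ρ² + z² = 0.33874² + 0.912² = 0.94649
κ = 2ρ / |p|² = 2×0.33874 / 0.94649 = 0.71579
θ = 2·atan2(ρ, z) = 2·atan2(0.33874, 0.912) = 0.71127 rad
ℓ = θ/κ = 0.71127/0.71579 = 0.99369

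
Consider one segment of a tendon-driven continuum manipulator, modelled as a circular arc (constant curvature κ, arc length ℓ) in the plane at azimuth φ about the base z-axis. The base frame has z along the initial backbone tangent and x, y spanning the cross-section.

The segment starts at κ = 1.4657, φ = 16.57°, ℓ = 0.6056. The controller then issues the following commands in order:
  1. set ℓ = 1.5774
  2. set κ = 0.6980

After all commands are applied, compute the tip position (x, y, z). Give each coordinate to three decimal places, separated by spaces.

initial: κ=1.4657, φ=16.57°, ℓ=0.6056
cmd 1: set ℓ=1.5774 → (κ,φ,ℓ)=(1.4657,16.57°,1.5774) → tip=(1.0955,0.3259,0.5033)
cmd 2: set κ=0.6980 → (κ,φ,ℓ)=(0.6980,16.57°,1.5774) → tip=(0.7516,0.2236,1.2775)

0.752 0.224 1.277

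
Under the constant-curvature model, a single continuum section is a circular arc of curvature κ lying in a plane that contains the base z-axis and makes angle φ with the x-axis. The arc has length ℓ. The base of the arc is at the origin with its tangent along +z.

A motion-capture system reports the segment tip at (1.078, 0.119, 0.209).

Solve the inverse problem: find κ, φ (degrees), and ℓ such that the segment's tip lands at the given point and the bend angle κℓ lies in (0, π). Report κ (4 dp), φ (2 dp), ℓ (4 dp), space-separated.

ρ = √(x²+y²) = √(1.078² + 0.119²) = 1.08455
φ = atan2(y, x) mod 360° = atan2(0.119, 1.078) = 6.2994°
|p|² = ρ² + z² = 1.08455² + 0.209² = 1.21993
κ = 2ρ / |p|² = 2×1.08455 / 1.21993 = 1.77806
θ = 2·atan2(ρ, z) = 2·atan2(1.08455, 0.209) = 2.76085 rad
ℓ = θ/κ = 2.76085/1.77806 = 1.55273

1.7781 6.30 1.5527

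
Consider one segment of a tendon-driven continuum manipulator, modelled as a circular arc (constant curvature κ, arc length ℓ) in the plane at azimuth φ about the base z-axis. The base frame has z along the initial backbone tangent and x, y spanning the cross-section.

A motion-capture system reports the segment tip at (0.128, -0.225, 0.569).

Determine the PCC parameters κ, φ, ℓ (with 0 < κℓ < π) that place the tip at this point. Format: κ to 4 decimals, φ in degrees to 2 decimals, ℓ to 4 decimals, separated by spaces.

ρ = √(x²+y²) = √(0.128² + -0.225²) = 0.25886
φ = atan2(y, x) mod 360° = atan2(-0.225, 0.128) = 299.6351°
|p|² = ρ² + z² = 0.25886² + 0.569² = 0.39077
κ = 2ρ / |p|² = 2×0.25886 / 0.39077 = 1.32488
θ = 2·atan2(ρ, z) = 2·atan2(0.25886, 0.569) = 0.85391 rad
ℓ = θ/κ = 0.85391/1.32488 = 0.64452

1.3249 299.64 0.6445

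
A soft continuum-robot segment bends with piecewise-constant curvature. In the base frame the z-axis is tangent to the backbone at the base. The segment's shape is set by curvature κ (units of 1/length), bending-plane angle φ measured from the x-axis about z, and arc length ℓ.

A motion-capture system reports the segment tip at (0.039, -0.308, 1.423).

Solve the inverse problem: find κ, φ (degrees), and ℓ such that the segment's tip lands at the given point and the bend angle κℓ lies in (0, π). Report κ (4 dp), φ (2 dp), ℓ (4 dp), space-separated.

0.2927 277.22 1.4677

ρ = √(x²+y²) = √(0.039² + -0.308²) = 0.31046
φ = atan2(y, x) mod 360° = atan2(-0.308, 0.039) = 277.2166°
|p|² = ρ² + z² = 0.31046² + 1.423² = 2.12131
κ = 2ρ / |p|² = 2×0.31046 / 2.12131 = 0.29270
θ = 2·atan2(ρ, z) = 2·atan2(0.31046, 1.423) = 0.42961 rad
ℓ = θ/κ = 0.42961/0.29270 = 1.46773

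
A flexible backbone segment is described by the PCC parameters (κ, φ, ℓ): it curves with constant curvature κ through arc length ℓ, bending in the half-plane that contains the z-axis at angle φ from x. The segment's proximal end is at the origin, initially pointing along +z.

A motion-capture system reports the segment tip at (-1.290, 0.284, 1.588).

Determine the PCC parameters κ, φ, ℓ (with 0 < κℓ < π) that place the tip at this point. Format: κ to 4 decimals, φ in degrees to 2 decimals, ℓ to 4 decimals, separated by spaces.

0.6192 167.58 2.2411

ρ = √(x²+y²) = √(-1.290² + 0.284²) = 1.32089
φ = atan2(y, x) mod 360° = atan2(0.284, -1.290) = 167.5841°
|p|² = ρ² + z² = 1.32089² + 1.588² = 4.26650
κ = 2ρ / |p|² = 2×1.32089 / 4.26650 = 0.61919
θ = 2·atan2(ρ, z) = 2·atan2(1.32089, 1.588) = 1.38766 rad
ℓ = θ/κ = 1.38766/0.61919 = 2.24108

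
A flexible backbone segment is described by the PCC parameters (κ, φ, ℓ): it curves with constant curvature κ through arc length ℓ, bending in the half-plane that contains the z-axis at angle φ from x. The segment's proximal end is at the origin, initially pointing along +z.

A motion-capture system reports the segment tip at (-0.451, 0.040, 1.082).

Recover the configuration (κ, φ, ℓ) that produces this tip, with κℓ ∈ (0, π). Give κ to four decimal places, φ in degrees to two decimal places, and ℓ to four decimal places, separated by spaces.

0.6582 174.93 1.2042

ρ = √(x²+y²) = √(-0.451² + 0.040²) = 0.45277
φ = atan2(y, x) mod 360° = atan2(0.040, -0.451) = 174.9316°
|p|² = ρ² + z² = 0.45277² + 1.082² = 1.37573
κ = 2ρ / |p|² = 2×0.45277 / 1.37573 = 0.65823
θ = 2·atan2(ρ, z) = 2·atan2(0.45277, 1.082) = 0.79263 rad
ℓ = θ/κ = 0.79263/0.65823 = 1.20419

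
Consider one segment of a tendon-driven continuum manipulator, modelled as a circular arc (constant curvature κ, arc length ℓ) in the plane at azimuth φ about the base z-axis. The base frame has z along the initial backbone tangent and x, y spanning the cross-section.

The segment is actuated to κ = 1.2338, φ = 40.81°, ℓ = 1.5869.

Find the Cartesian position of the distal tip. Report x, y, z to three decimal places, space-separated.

0.845 0.730 0.751

θ = κ·ℓ = 1.2338 × 1.5869 = 1.95792 rad
ρ = (1 − cos θ)/κ = (1 − -0.37752)/1.2338 = 1.11649
z = sin θ / κ = 0.92600/1.2338 = 0.75053
x = ρ cos φ = 1.11649 × cos(40.81°) = 0.84505
y = ρ sin φ = 1.11649 × sin(40.81°) = 0.72968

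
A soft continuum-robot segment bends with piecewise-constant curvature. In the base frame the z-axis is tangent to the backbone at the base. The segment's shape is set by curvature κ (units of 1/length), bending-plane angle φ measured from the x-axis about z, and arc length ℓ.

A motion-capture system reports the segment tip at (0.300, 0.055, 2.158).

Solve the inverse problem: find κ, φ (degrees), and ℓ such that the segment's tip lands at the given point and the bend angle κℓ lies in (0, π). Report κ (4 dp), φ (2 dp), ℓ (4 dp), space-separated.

0.1284 10.39 2.1866

ρ = √(x²+y²) = √(0.300² + 0.055²) = 0.30500
φ = atan2(y, x) mod 360° = atan2(0.055, 0.300) = 10.3889°
|p|² = ρ² + z² = 0.30500² + 2.158² = 4.74999
κ = 2ρ / |p|² = 2×0.30500 / 4.74999 = 0.12842
θ = 2·atan2(ρ, z) = 2·atan2(0.30500, 2.158) = 0.28081 rad
ℓ = θ/κ = 0.28081/0.12842 = 2.18662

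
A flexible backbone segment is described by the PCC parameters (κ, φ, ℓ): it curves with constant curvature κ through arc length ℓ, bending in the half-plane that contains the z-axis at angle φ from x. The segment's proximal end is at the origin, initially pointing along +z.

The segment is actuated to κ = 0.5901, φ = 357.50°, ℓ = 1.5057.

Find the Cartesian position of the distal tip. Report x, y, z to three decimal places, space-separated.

0.625 -0.027 1.315

θ = κ·ℓ = 0.5901 × 1.5057 = 0.88851 rad
ρ = (1 − cos θ)/κ = (1 − 0.63057)/0.5901 = 0.62605
z = sin θ / κ = 0.77614/0.5901 = 1.31526
x = ρ cos φ = 0.62605 × cos(357.50°) = 0.62546
y = ρ sin φ = 0.62605 × sin(357.50°) = -0.02731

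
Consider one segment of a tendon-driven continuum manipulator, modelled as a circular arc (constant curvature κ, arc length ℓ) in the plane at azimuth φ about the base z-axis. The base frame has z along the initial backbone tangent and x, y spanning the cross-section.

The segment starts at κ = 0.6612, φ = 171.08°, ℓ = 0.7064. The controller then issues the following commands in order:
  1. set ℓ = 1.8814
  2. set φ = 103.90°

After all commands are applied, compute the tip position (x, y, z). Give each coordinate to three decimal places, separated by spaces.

initial: κ=0.6612, φ=171.08°, ℓ=0.7064
cmd 1: set ℓ=1.8814 → (κ,φ,ℓ)=(0.6612,171.08°,1.8814) → tip=(-1.0145,0.1592,1.4323)
cmd 2: set φ=103.90° → (κ,φ,ℓ)=(0.6612,103.90°,1.8814) → tip=(-0.2467,0.9968,1.4323)

-0.247 0.997 1.432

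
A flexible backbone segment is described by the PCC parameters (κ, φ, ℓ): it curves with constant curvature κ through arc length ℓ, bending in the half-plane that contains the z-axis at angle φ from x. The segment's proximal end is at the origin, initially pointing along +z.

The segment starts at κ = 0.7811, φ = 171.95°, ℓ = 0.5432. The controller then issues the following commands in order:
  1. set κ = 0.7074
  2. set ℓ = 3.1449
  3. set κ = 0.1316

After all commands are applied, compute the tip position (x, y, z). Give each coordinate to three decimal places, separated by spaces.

initial: κ=0.7811, φ=171.95°, ℓ=0.5432
cmd 1: set κ=0.7074 → (κ,φ,ℓ)=(0.7074,171.95°,0.5432) → tip=(-0.1021,0.0144,0.5299)
cmd 2: set ℓ=3.1449 → (κ,φ,ℓ)=(0.7074,171.95°,3.1449) → tip=(-2.2511,0.3184,1.1220)
cmd 3: set κ=0.1316 → (κ,φ,ℓ)=(0.1316,171.95°,3.1449) → tip=(-0.6352,0.0898,3.0559)

-0.635 0.090 3.056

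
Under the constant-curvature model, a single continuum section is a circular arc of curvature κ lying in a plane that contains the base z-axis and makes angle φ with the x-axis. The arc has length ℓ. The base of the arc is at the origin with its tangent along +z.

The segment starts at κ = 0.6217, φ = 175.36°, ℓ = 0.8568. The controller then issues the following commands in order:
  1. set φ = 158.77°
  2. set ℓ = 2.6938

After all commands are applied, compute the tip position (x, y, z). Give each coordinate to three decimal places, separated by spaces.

initial: κ=0.6217, φ=175.36°, ℓ=0.8568
cmd 1: set φ=158.77° → (κ,φ,ℓ)=(0.6217,158.77°,0.8568) → tip=(-0.2077,0.0807,0.8169)
cmd 2: set ℓ=2.6938 → (κ,φ,ℓ)=(0.6217,158.77°,2.6938) → tip=(-1.6549,0.6429,1.5998)

-1.655 0.643 1.600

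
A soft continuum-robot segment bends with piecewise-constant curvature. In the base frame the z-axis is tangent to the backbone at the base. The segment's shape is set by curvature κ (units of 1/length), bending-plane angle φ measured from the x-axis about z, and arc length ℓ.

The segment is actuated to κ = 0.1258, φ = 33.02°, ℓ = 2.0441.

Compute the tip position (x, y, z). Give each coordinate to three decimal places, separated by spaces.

θ = κ·ℓ = 0.1258 × 2.0441 = 0.25715 rad
ρ = (1 − cos θ)/κ = (1 − 0.96712)/0.1258 = 0.26137
z = sin θ / κ = 0.25432/0.1258 = 2.02165
x = ρ cos φ = 0.26137 × cos(33.02°) = 0.21916
y = ρ sin φ = 0.26137 × sin(33.02°) = 0.14243

0.219 0.142 2.022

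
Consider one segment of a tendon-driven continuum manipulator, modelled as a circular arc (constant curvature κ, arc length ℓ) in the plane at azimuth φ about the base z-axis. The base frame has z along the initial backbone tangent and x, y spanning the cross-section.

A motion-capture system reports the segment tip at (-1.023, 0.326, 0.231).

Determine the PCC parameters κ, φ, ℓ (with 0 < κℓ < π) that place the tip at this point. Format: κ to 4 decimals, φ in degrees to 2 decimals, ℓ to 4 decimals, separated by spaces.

ρ = √(x²+y²) = √(-1.023² + 0.326²) = 1.07369
φ = atan2(y, x) mod 360° = atan2(0.326, -1.023) = 162.3245°
|p|² = ρ² + z² = 1.07369² + 0.231² = 1.20617
κ = 2ρ / |p|² = 2×1.07369 / 1.20617 = 1.78033
θ = 2·atan2(ρ, z) = 2·atan2(1.07369, 0.231) = 2.71776 rad
ℓ = θ/κ = 2.71776/1.78033 = 1.52655

1.7803 162.32 1.5265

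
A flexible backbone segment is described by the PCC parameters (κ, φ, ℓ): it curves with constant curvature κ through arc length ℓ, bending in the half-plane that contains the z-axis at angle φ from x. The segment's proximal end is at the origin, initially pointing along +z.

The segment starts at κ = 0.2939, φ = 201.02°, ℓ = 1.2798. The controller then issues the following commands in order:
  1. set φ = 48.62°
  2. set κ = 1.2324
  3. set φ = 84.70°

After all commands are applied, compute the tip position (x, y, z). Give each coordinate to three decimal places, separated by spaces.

initial: κ=0.2939, φ=201.02°, ℓ=1.2798
cmd 1: set φ=48.62° → (κ,φ,ℓ)=(0.2939,48.62°,1.2798) → tip=(0.1572,0.1785,1.2498)
cmd 2: set κ=1.2324 → (κ,φ,ℓ)=(1.2324,48.62°,1.2798) → tip=(0.5398,0.6128,0.8114)
cmd 3: set φ=84.70° → (κ,φ,ℓ)=(1.2324,84.70°,1.2798) → tip=(0.0754,0.8132,0.8114)

0.075 0.813 0.811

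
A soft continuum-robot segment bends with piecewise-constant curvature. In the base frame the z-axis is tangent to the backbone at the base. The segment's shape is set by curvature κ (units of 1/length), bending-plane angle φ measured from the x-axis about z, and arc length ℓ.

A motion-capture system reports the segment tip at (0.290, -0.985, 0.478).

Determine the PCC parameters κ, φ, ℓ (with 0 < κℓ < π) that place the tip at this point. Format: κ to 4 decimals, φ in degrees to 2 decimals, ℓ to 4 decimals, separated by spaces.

1.6009 286.41 1.4181

ρ = √(x²+y²) = √(0.290² + -0.985²) = 1.02680
φ = atan2(y, x) mod 360° = atan2(-0.985, 0.290) = 286.4053°
|p|² = ρ² + z² = 1.02680² + 0.478² = 1.28281
κ = 2ρ / |p|² = 2×1.02680 / 1.28281 = 1.60087
θ = 2·atan2(ρ, z) = 2·atan2(1.02680, 0.478) = 2.27022 rad
ℓ = θ/κ = 2.27022/1.60087 = 1.41812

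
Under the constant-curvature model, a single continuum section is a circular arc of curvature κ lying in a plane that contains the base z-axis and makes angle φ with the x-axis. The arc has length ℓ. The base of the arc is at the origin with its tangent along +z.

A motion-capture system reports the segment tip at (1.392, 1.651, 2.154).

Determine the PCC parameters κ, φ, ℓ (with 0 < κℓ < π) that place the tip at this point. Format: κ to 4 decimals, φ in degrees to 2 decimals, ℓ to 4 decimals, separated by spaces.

0.4643 49.86 3.3890

ρ = √(x²+y²) = √(1.392² + 1.651²) = 2.15951
φ = atan2(y, x) mod 360° = atan2(1.651, 1.392) = 49.8649°
|p|² = ρ² + z² = 2.15951² + 2.154² = 9.30318
κ = 2ρ / |p|² = 2×2.15951 / 9.30318 = 0.46425
θ = 2·atan2(ρ, z) = 2·atan2(2.15951, 2.154) = 1.57335 rad
ℓ = θ/κ = 1.57335/0.46425 = 3.38901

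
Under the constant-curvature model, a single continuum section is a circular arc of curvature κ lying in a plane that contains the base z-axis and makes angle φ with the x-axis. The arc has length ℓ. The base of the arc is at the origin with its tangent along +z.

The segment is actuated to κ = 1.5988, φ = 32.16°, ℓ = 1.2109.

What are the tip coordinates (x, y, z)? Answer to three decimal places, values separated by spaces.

θ = κ·ℓ = 1.5988 × 1.2109 = 1.93599 rad
ρ = (1 − cos θ)/κ = (1 − -0.35713)/1.5988 = 0.84884
z = sin θ / κ = 0.93406/1.5988 = 0.58422
x = ρ cos φ = 0.84884 × cos(32.16°) = 0.71860
y = ρ sin φ = 0.84884 × sin(32.16°) = 0.45183

0.719 0.452 0.584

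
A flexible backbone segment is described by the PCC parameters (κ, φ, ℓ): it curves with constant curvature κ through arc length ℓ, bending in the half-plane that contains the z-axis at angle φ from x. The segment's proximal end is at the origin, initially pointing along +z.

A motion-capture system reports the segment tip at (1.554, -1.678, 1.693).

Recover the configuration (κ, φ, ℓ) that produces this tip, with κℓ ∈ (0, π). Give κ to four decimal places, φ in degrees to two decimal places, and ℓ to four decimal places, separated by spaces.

ρ = √(x²+y²) = √(1.554² + -1.678²) = 2.28705
φ = atan2(y, x) mod 360° = atan2(-1.678, 1.554) = 312.8028°
|p|² = ρ² + z² = 2.28705² + 1.693² = 8.09685
κ = 2ρ / |p|² = 2×2.28705 / 8.09685 = 0.56492
θ = 2·atan2(ρ, z) = 2·atan2(2.28705, 1.693) = 1.86712 rad
ℓ = θ/κ = 1.86712/0.56492 = 3.30509

0.5649 312.80 3.3051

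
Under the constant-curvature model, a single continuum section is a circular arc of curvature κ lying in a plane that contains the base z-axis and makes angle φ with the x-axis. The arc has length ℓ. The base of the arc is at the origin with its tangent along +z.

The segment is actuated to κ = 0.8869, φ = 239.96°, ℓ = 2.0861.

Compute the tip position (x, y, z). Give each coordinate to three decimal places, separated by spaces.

θ = κ·ℓ = 0.8869 × 2.0861 = 1.85016 rad
ρ = (1 − cos θ)/κ = (1 − -0.27575)/0.8869 = 1.43843
z = sin θ / κ = 0.96123/0.8869 = 1.08381
x = ρ cos φ = 1.43843 × cos(239.96°) = -0.72009
y = ρ sin φ = 1.43843 × sin(239.96°) = -1.24522

-0.720 -1.245 1.084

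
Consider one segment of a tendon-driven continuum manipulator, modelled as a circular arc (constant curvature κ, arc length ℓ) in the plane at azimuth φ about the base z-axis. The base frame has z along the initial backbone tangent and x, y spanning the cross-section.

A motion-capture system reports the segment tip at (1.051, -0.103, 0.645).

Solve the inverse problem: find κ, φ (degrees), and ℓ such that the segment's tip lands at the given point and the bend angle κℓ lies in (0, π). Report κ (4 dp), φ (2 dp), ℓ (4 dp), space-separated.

1.3793 354.40 1.4826

ρ = √(x²+y²) = √(1.051² + -0.103²) = 1.05604
φ = atan2(y, x) mod 360° = atan2(-0.103, 1.051) = 354.4028°
|p|² = ρ² + z² = 1.05604² + 0.645² = 1.53123
κ = 2ρ / |p|² = 2×1.05604 / 1.53123 = 1.37932
θ = 2·atan2(ρ, z) = 2·atan2(1.05604, 0.645) = 2.04498 rad
ℓ = θ/κ = 2.04498/1.37932 = 1.48260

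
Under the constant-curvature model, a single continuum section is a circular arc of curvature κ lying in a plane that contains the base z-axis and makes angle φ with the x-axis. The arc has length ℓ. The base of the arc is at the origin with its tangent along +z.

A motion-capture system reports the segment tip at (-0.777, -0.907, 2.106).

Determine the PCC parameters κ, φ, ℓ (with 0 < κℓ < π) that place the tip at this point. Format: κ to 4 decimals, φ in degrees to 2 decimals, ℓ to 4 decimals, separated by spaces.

0.4075 229.41 2.5319

ρ = √(x²+y²) = √(-0.777² + -0.907²) = 1.19431
φ = atan2(y, x) mod 360° = atan2(-0.907, -0.777) = 229.4143°
|p|² = ρ² + z² = 1.19431² + 2.106² = 5.86161
κ = 2ρ / |p|² = 2×1.19431 / 5.86161 = 0.40750
θ = 2·atan2(ρ, z) = 2·atan2(1.19431, 2.106) = 1.03175 rad
ℓ = θ/κ = 1.03175/0.40750 = 2.53189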